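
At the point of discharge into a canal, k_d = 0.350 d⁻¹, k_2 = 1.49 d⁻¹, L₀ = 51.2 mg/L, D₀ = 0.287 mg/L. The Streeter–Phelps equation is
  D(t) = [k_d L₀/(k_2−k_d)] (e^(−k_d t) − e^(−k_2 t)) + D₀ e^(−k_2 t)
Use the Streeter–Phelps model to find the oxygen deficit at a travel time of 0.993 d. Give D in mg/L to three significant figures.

D ≈ 7.59 mg/L

k_d L₀/(k_2−k_d) = 0.350×51.2/(1.49−0.350) = 17.92/1.140 = 15.72 mg/L.
e^(−k_d t) = e^(−0.350×0.9930) = 0.7064; e^(−k_2 t) = e^(−1.49×0.9930) = 0.2277.
D = 15.72 × (0.7064 − 0.2277) + 0.287 × 0.2277 = 7.525 + 0.06536 = 7.590 mg/L.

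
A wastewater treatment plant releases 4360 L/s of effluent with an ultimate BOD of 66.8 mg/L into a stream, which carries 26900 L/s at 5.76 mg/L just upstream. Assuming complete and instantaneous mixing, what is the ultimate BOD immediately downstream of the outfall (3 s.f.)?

14.3 mg/L

Flow-weighted mixing: C = (Q_r C_r + Q_w C_w)/(Q_r + Q_w)
= (26900×5.76 + 4360×66.8)/(26900 + 4360) = 446200/31260 = 14.27 mg/L.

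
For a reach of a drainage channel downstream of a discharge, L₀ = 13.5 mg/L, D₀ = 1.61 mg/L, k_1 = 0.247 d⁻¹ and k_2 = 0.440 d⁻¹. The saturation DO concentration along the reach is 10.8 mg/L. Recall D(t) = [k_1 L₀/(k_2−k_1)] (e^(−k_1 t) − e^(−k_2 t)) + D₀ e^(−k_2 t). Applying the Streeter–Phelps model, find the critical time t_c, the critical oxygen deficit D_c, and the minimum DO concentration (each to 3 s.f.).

t_c ≈ 2.48 d; D_c ≈ 4.10 mg/L; min DO ≈ 6.70 mg/L

With k_2/k_1 = 1.781 and 1 − D₀(k_2−k_1)/(k_1 L₀) = 0.9068,
t_c = ln(1.781 × 0.9068) / (0.440 − 0.247) = ln(1.615) / 0.1930 = 0.4796/0.1930 = 2.485 d.
L(t_c) = L₀ e^(−k_1 t_c) = 13.5 × 0.5413 = 7.308 mg/L, and at the critical point k_2 D_c = k_1 L, so D_c = (0.247/0.440) × 7.308 = 4.102 mg/L.
Minimum DO = C_s − D_c = 10.8 − 4.102 = 6.698 mg/L.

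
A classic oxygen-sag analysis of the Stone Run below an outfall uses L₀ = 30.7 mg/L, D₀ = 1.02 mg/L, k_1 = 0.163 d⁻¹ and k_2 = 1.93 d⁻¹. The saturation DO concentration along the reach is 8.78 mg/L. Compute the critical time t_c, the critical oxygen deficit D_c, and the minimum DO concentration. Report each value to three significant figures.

t_c ≈ 1.15 d; D_c ≈ 2.15 mg/L; min DO ≈ 6.63 mg/L

At the critical point dD/dt = 0, so k_1 L₀ e^(−k_1 t) = k_2 D. Substituting D(t) from the Streeter–Phelps equation and solving for t gives
t_c = ln[(k_2/k_1)(1 − D₀(k_2−k_1)/(k_1 L₀))] / (k_2−k_1).
Here k_2−k_1 = 1.767 d⁻¹ and 1 − D₀(k_2−k_1)/(k_1 L₀) = 1 − 1.02×1.767/(0.163×30.7) = 0.6398, so
t_c = ln(11.84 × 0.6398) / 1.767 = 2.025 / 1.767 = 1.146 d.
L(t_c) = L₀ e^(−k_1 t_c) = 30.7 × 0.8296 = 25.47 mg/L, and at the critical point k_2 D_c = k_1 L, so D_c = (0.163/1.93) × 25.47 = 2.151 mg/L.
Minimum DO = C_s − D_c = 8.78 − 2.151 = 6.629 mg/L.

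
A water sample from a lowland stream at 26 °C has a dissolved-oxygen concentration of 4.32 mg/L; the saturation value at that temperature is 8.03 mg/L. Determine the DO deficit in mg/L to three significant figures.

D = C_s − C = 8.03 − 4.32 = 3.71 mg/L.

D ≈ 3.71 mg/L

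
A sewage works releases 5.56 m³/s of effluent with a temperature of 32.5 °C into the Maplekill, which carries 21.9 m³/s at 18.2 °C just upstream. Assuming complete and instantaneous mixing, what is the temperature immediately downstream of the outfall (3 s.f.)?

Flow-weighted mixing: C = (Q_r C_r + Q_w C_w)/(Q_r + Q_w)
= (21.9×18.2 + 5.56×32.5)/(21.9 + 5.56) = 579.3/27.46 = 21.10 °C.

21.1 °C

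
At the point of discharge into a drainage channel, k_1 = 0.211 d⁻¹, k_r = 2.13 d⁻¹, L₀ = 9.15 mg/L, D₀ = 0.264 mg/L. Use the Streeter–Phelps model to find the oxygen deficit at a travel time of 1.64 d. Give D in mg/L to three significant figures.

D ≈ 0.689 mg/L

k_1 L₀/(k_r−k_1) = 0.211×9.15/(2.13−0.211) = 1.931/1.919 = 1.006 mg/L.
e^(−k_1 t) = e^(−0.211×1.640) = 0.7075; e^(−k_r t) = e^(−2.13×1.640) = 0.03040.
D = 1.006 × (0.7075 − 0.03040) + 0.264 × 0.03040 = 0.6812 + 0.008027 = 0.6892 mg/L.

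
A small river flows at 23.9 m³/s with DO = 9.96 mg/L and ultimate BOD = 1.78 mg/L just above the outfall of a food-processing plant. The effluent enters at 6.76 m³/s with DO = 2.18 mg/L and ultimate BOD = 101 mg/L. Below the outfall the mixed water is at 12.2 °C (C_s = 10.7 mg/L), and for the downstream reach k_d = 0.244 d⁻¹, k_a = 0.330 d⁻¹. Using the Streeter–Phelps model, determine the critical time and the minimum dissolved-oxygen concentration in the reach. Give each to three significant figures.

t_c ≈ 3.08 d; minimum DO ≈ 2.44 mg/L

Mixed DO = (23.9×9.96 + 6.76×2.18)/(23.9+6.76) = 252.8/30.66 = 8.245 mg/L.
Mixed L₀ = (23.9×1.78 + 6.76×101)/(30.66) = 725.3/30.66 = 23.66 mg/L.
Initial deficit D₀ = C_s − DO₀ = 10.7 − 8.245 = 2.455 mg/L.
t_c = (1/0.08600) ln[(0.330/0.244)(1 − 2.455×0.08600/(0.244×23.66))] = 11.63 × ln(1.303) = 3.077 d.
D_c = (0.244/0.330) × 23.66 × e^(−0.244×3.077) = 0.7394 × 23.66 × 0.4719 = 8.255 mg/L.
Minimum DO = 10.7 − 8.255 = 2.445 mg/L.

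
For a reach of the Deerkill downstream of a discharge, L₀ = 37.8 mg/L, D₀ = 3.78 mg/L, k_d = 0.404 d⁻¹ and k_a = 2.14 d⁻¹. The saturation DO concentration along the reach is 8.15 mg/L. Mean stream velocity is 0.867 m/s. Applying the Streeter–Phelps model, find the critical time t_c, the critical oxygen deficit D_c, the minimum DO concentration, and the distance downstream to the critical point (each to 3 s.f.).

t_c ≈ 0.637 d; D_c ≈ 5.52 mg/L; min DO ≈ 2.63 mg/L; x_c ≈ 47.7 km

t_c = [1/(k_a−k_d)] ln[(k_a/k_d)(1 − D₀(k_a−k_d)/(k_d L₀))]
= [1/(2.14−0.404)] ln[(2.14/0.404)(1 − 3.78×1.736/(0.404×37.8))]
= (1/1.736) ln[5.297 × 0.5703] = 0.5760 × ln(3.021) = 0.5760 × 1.106 = 0.6368 d.
D_c = (k_d/k_a) L₀ e^(−k_d t_c) = (0.404/2.14) × 37.8 × e^(−0.404×0.6368) = 0.1888 × 37.8 × 0.7732 = 5.517 mg/L.
Minimum DO = C_s − D_c = 8.15 − 5.517 = 2.633 mg/L.
x_c = v t_c = 0.867 m/s × 0.6368 d × 86400 s/d = 47700 m ≈ 47.7 km.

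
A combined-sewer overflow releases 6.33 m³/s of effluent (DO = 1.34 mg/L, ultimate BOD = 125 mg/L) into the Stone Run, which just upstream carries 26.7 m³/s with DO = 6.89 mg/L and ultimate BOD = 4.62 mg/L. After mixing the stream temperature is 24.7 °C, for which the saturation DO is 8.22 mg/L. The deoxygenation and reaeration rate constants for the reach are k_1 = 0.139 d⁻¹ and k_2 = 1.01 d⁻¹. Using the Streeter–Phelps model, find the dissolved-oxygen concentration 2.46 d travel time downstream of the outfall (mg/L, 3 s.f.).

Mixed DO = (26.7×6.89 + 6.33×1.34)/(26.7+6.33) = 192.4/33.03 = 5.826 mg/L.
Mixed L₀ = (26.7×4.62 + 6.33×125)/(33.03) = 914.6/33.03 = 27.69 mg/L.
Initial deficit D₀ = C_s − DO₀ = 8.22 − 5.826 = 2.394 mg/L.
D(2.46) = [0.139×27.69/(1.01−0.139)](e^(−0.139×2.46) − e^(−1.01×2.46)) + 2.394 e^(−1.01×2.46)
= 4.419 × (0.7104 − 0.08336) + 2.394 × 0.08336 = 2.970 mg/L.
DO = 8.22 − 2.970 = 5.250 mg/L.

DO ≈ 5.25 mg/L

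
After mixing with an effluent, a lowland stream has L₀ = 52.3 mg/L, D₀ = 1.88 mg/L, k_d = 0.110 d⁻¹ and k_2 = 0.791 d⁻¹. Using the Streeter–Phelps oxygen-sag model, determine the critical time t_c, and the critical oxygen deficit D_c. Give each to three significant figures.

t_c = [1/(k_2−k_d)] ln[(k_2/k_d)(1 − D₀(k_2−k_d)/(k_d L₀))]
= [1/(0.791−0.110)] ln[(0.791/0.110)(1 − 1.88×0.6810/(0.110×52.3))]
= (1/0.6810) ln[7.191 × 0.7775] = 1.468 × ln(5.591) = 1.468 × 1.721 = 2.527 d.
D_c = (k_d/k_2) L₀ e^(−k_d t_c) = (0.110/0.791) × 52.3 × e^(−0.110×2.527) = 0.1391 × 52.3 × 0.7573 = 5.508 mg/L.

t_c ≈ 2.53 d; D_c ≈ 5.51 mg/L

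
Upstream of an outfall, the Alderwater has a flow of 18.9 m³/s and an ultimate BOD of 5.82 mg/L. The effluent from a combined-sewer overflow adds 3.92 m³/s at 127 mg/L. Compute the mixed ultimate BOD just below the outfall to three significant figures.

Flow-weighted mixing: C = (Q_r C_r + Q_w C_w)/(Q_r + Q_w)
= (18.9×5.82 + 3.92×127)/(18.9 + 3.92) = 607.8/22.82 = 26.64 mg/L.

26.6 mg/L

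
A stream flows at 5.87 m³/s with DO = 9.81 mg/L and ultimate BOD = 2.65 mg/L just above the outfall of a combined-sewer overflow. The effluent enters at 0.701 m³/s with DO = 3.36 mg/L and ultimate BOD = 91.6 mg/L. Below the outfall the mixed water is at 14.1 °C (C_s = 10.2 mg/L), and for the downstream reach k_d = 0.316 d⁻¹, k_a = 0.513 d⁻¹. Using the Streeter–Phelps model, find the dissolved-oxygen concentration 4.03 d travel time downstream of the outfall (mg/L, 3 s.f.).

Mixed DO = (5.87×9.81 + 0.701×3.36)/(5.87+0.701) = 59.94/6.571 = 9.122 mg/L.
Mixed L₀ = (5.87×2.65 + 0.701×91.6)/(6.571) = 79.77/6.571 = 12.14 mg/L.
Initial deficit D₀ = C_s − DO₀ = 10.2 − 9.122 = 1.078 mg/L.
D(4.03) = [0.316×12.14/(0.513−0.316)](e^(−0.316×4.03) − e^(−0.513×4.03)) + 1.078 e^(−0.513×4.03)
= 19.47 × (0.2799 − 0.1265) + 1.078 × 0.1265 = 3.122 mg/L.
DO = 10.2 − 3.122 = 7.078 mg/L.

DO ≈ 7.08 mg/L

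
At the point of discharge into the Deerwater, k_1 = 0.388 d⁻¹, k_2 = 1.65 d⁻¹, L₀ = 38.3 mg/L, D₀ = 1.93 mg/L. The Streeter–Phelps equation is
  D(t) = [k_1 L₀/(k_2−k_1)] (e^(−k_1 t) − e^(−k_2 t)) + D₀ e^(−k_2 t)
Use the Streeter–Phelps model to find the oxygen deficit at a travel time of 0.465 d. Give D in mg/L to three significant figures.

D ≈ 5.26 mg/L

k_1 L₀/(k_2−k_1) = 0.388×38.3/(1.65−0.388) = 14.86/1.262 = 11.78 mg/L.
e^(−k_1 t) = e^(−0.388×0.4650) = 0.8349; e^(−k_2 t) = e^(−1.65×0.4650) = 0.4643.
D = 11.78 × (0.8349 − 0.4643) + 1.93 × 0.4643 = 4.364 + 0.8961 = 5.260 mg/L.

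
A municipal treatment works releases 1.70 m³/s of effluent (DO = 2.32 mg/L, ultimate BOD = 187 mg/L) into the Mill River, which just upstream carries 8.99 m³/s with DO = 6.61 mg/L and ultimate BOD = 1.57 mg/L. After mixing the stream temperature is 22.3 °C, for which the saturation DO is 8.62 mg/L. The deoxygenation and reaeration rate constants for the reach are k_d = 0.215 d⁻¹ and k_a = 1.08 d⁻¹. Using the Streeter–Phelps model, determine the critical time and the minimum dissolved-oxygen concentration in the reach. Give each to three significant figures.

Mixed DO = (8.99×6.61 + 1.70×2.32)/(8.99+1.70) = 63.37/10.69 = 5.928 mg/L.
Mixed L₀ = (8.99×1.57 + 1.70×187)/(10.69) = 332.0/10.69 = 31.06 mg/L.
Initial deficit D₀ = C_s − DO₀ = 8.62 − 5.928 = 2.692 mg/L.
t_c = (1/0.8650) ln[(1.08/0.215)(1 − 2.692×0.8650/(0.215×31.06))] = 1.156 × ln(3.271) = 1.370 d.
D_c = (0.215/1.08) × 31.06 × e^(−0.215×1.370) = 0.1991 × 31.06 × 0.7448 = 4.605 mg/L.
Minimum DO = 8.62 − 4.605 = 4.015 mg/L.

t_c ≈ 1.37 d; minimum DO ≈ 4.01 mg/L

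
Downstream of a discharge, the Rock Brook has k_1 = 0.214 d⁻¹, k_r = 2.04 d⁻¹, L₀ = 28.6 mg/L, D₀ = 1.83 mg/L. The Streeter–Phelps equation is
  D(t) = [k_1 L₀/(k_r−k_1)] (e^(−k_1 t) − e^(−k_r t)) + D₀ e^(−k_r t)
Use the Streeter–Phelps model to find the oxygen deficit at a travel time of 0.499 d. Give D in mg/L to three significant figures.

k_1 L₀/(k_r−k_1) = 0.214×28.6/(2.04−0.214) = 6.120/1.826 = 3.352 mg/L.
e^(−k_1 t) = e^(−0.214×0.4990) = 0.8987; e^(−k_r t) = e^(−2.04×0.4990) = 0.3613.
D = 3.352 × (0.8987 − 0.3613) + 1.83 × 0.3613 = 1.801 + 0.6612 = 2.462 mg/L.

D ≈ 2.46 mg/L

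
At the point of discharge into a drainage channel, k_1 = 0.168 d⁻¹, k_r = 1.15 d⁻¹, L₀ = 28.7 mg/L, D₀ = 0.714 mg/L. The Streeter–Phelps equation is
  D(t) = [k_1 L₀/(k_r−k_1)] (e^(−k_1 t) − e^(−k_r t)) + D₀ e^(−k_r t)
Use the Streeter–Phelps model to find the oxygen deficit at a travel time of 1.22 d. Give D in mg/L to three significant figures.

k_1 L₀/(k_r−k_1) = 0.168×28.7/(1.15−0.168) = 4.822/0.9820 = 4.910 mg/L.
e^(−k_1 t) = e^(−0.168×1.220) = 0.8147; e^(−k_r t) = e^(−1.15×1.220) = 0.2459.
D = 4.910 × (0.8147 − 0.2459) + 0.714 × 0.2459 = 2.793 + 0.1755 = 2.968 mg/L.

D ≈ 2.97 mg/L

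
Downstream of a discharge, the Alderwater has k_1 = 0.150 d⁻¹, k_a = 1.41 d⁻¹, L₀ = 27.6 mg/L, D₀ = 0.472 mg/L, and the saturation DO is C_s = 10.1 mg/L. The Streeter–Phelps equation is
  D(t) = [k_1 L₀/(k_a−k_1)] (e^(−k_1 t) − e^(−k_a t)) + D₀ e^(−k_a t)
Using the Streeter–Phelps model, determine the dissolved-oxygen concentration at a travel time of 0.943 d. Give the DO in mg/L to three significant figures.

DO ≈ 7.99 mg/L

k_1 L₀/(k_a−k_1) = 0.150×27.6/(1.41−0.150) = 4.140/1.260 = 3.286 mg/L.
e^(−k_1 t) = e^(−0.150×0.9430) = 0.8681; e^(−k_a t) = e^(−1.41×0.9430) = 0.2646.
D = 3.286 × (0.8681 − 0.2646) + 0.472 × 0.2646 = 1.983 + 0.1249 = 2.108 mg/L.
DO = C_s − D = 10.1 − 2.108 = 7.992 mg/L.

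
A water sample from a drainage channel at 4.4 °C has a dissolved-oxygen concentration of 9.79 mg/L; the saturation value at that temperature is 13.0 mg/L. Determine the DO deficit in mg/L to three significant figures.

D ≈ 3.21 mg/L

D = C_s − C = 13.0 − 9.79 = 3.21 mg/L.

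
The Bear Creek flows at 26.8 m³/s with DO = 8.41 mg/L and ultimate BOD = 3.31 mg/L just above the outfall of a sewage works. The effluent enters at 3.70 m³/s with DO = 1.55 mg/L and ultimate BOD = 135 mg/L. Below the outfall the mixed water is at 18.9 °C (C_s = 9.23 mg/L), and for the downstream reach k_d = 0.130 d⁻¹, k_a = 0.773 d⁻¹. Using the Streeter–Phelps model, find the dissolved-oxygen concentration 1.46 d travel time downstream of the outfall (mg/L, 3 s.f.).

DO ≈ 6.73 mg/L

Mixed DO = (26.8×8.41 + 3.70×1.55)/(26.8+3.70) = 231.1/30.50 = 7.578 mg/L.
Mixed L₀ = (26.8×3.31 + 3.70×135)/(30.50) = 588.2/30.50 = 19.29 mg/L.
Initial deficit D₀ = C_s − DO₀ = 9.23 − 7.578 = 1.652 mg/L.
D(1.46) = [0.130×19.29/(0.773−0.130)](e^(−0.130×1.46) − e^(−0.773×1.46)) + 1.652 e^(−0.773×1.46)
= 3.899 × (0.8271 − 0.3235) + 1.652 × 0.3235 = 2.498 mg/L.
DO = 9.23 − 2.498 = 6.732 mg/L.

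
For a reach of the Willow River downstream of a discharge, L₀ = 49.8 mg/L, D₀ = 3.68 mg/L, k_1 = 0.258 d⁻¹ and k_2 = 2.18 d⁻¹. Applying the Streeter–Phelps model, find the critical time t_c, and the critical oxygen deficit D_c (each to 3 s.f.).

t_c ≈ 0.694 d; D_c ≈ 4.93 mg/L

At the critical point dD/dt = 0, so k_1 L₀ e^(−k_1 t) = k_2 D. Substituting D(t) from the Streeter–Phelps equation and solving for t gives
t_c = ln[(k_2/k_1)(1 − D₀(k_2−k_1)/(k_1 L₀))] / (k_2−k_1).
Here k_2−k_1 = 1.922 d⁻¹ and 1 − D₀(k_2−k_1)/(k_1 L₀) = 1 − 3.68×1.922/(0.258×49.8) = 0.4495, so
t_c = ln(8.450 × 0.4495) / 1.922 = 1.335 / 1.922 = 0.6943 d.
L(t_c) = L₀ e^(−k_1 t_c) = 49.8 × 0.8360 = 41.63 mg/L, and at the critical point k_2 D_c = k_1 L, so D_c = (0.258/2.18) × 41.63 = 4.927 mg/L.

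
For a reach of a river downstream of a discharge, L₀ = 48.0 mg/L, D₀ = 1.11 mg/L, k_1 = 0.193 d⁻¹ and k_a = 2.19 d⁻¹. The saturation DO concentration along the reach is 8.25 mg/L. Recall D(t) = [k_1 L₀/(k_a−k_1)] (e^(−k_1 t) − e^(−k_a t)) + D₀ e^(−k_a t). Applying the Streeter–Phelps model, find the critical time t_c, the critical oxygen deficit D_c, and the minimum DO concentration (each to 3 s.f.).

With k_a/k_1 = 11.35 and 1 − D₀(k_a−k_1)/(k_1 L₀) = 0.7607,
t_c = ln(11.35 × 0.7607) / (2.19 − 0.193) = ln(8.632) / 1.997 = 2.155/1.997 = 1.079 d.
L(t_c) = L₀ e^(−k_1 t_c) = 48.0 × 0.8120 = 38.97 mg/L, and at the critical point k_a D_c = k_1 L, so D_c = (0.193/2.19) × 38.97 = 3.435 mg/L.
Minimum DO = C_s − D_c = 8.25 − 3.435 = 4.815 mg/L.

t_c ≈ 1.08 d; D_c ≈ 3.43 mg/L; min DO ≈ 4.82 mg/L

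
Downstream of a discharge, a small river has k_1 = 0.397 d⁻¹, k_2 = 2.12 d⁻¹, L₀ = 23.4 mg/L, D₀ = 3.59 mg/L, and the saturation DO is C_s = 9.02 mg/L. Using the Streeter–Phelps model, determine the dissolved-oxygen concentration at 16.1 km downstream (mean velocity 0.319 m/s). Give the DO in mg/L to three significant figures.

Travel time t = x/v = 16.1 km / (0.319 m/s) = 16100 m / 0.319 m/s = 50470 s = 0.5841 d.
k_1 L₀/(k_2−k_1) = 0.397×23.4/(2.12−0.397) = 9.290/1.723 = 5.392 mg/L.
e^(−k_1 t) = e^(−0.397×0.5841) = 0.7930; e^(−k_2 t) = e^(−2.12×0.5841) = 0.2899.
D = 5.392 × (0.7930 − 0.2899) + 3.59 × 0.2899 = 2.713 + 1.041 = 3.753 mg/L.
DO = C_s − D = 9.02 − 3.753 = 5.267 mg/L.

DO ≈ 5.27 mg/L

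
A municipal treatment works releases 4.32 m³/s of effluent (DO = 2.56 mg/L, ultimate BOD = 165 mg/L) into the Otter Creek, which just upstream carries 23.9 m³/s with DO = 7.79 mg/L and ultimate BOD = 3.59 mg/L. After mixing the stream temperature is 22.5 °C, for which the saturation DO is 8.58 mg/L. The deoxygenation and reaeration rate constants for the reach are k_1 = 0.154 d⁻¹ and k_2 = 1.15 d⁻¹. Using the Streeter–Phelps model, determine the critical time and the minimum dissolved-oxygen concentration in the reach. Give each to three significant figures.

Mixed DO = (23.9×7.79 + 4.32×2.56)/(23.9+4.32) = 197.2/28.22 = 6.989 mg/L.
Mixed L₀ = (23.9×3.59 + 4.32×165)/(28.22) = 798.6/28.22 = 28.30 mg/L.
Initial deficit D₀ = C_s − DO₀ = 8.58 − 6.989 = 1.591 mg/L.
t_c = (1/0.9960) ln[(1.15/0.154)(1 − 1.591×0.9960/(0.154×28.30))] = 1.004 × ln(4.753) = 1.565 d.
D_c = (0.154/1.15) × 28.30 × e^(−0.154×1.565) = 0.1339 × 28.30 × 0.7858 = 2.978 mg/L.
Minimum DO = 8.58 − 2.978 = 5.602 mg/L.

t_c ≈ 1.57 d; minimum DO ≈ 5.60 mg/L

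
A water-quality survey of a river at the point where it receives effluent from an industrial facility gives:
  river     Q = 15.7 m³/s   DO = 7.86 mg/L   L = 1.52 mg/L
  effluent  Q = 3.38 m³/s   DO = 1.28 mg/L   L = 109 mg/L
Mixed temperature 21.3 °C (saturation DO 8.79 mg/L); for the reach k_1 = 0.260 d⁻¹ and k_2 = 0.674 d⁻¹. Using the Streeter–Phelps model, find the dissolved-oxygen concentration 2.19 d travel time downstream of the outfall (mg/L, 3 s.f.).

Mixed DO = (15.7×7.86 + 3.38×1.28)/(15.7+3.38) = 127.7/19.08 = 6.694 mg/L.
Mixed L₀ = (15.7×1.52 + 3.38×109)/(19.08) = 392.3/19.08 = 20.56 mg/L.
Initial deficit D₀ = C_s − DO₀ = 8.79 − 6.694 = 2.096 mg/L.
D(2.19) = [0.260×20.56/(0.674−0.260)](e^(−0.260×2.19) − e^(−0.674×2.19)) + 2.096 e^(−0.674×2.19)
= 12.91 × (0.5659 − 0.2285) + 2.096 × 0.2285 = 4.835 mg/L.
DO = 8.79 − 4.835 = 3.955 mg/L.

DO ≈ 3.96 mg/L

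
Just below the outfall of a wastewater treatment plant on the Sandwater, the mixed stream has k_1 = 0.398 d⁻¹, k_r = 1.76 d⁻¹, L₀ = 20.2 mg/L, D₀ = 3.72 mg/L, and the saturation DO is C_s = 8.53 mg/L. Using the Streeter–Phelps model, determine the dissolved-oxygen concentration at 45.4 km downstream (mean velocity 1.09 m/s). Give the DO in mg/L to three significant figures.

DO ≈ 4.59 mg/L

Travel time t = x/v = 45.4 km / (1.09 m/s) = 45400 m / 1.09 m/s = 41650 s = 0.4821 d.
k_1 L₀/(k_r−k_1) = 0.398×20.2/(1.76−0.398) = 8.040/1.362 = 5.903 mg/L.
e^(−k_1 t) = e^(−0.398×0.4821) = 0.8254; e^(−k_r t) = e^(−1.76×0.4821) = 0.4281.
D = 5.903 × (0.8254 − 0.4281) + 3.72 × 0.4281 = 2.345 + 1.592 = 3.938 mg/L.
DO = C_s − D = 8.53 − 3.938 = 4.592 mg/L.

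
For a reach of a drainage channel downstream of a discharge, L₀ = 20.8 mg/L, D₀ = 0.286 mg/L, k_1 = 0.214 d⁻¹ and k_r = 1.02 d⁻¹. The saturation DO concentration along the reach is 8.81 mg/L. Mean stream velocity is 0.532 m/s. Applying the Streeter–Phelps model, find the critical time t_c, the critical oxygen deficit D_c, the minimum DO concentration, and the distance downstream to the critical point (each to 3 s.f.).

t_c ≈ 1.87 d; D_c ≈ 2.92 mg/L; min DO ≈ 5.89 mg/L; x_c ≈ 86.0 km

t_c = [1/(k_r−k_1)] ln[(k_r/k_1)(1 − D₀(k_r−k_1)/(k_1 L₀))]
= [1/(1.02−0.214)] ln[(1.02/0.214)(1 − 0.286×0.8060/(0.214×20.8))]
= (1/0.8060) ln[4.766 × 0.9482] = 1.241 × ln(4.520) = 1.241 × 1.508 = 1.871 d.
L(t_c) = L₀ e^(−k_1 t_c) = 20.8 × 0.6700 = 13.94 mg/L, and at the critical point k_r D_c = k_1 L, so D_c = (0.214/1.02) × 13.94 = 2.924 mg/L.
Minimum DO = C_s − D_c = 8.81 − 2.924 = 5.886 mg/L.
x_c = v t_c = 0.532 m/s × 1.871 d × 86400 s/d = 86020 m ≈ 86.0 km.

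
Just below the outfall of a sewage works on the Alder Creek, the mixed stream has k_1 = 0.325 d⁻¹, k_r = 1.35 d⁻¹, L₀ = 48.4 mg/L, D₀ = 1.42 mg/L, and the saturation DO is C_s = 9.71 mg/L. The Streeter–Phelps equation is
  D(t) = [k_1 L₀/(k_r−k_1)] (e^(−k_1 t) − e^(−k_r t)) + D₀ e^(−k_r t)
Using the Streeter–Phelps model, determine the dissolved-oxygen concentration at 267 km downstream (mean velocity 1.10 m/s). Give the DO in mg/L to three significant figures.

Travel time t = x/v = 267 km / (1.10 m/s) = 267000 m / 1.10 m/s = 242700 s = 2.809 d.
k_1 L₀/(k_r−k_1) = 0.325×48.4/(1.35−0.325) = 15.73/1.025 = 15.35 mg/L.
e^(−k_1 t) = e^(−0.325×2.809) = 0.4013; e^(−k_r t) = e^(−1.35×2.809) = 0.02254.
D = 15.35 × (0.4013 − 0.02254) + 1.42 × 0.02254 = 5.813 + 0.03200 = 5.845 mg/L.
DO = C_s − D = 9.71 − 5.845 = 3.865 mg/L.

DO ≈ 3.87 mg/L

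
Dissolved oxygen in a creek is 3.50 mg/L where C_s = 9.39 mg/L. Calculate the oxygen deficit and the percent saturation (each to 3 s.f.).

D ≈ 5.89 mg/L; 37.3 % saturation

D = C_s − C = 9.39 − 3.50 = 5.89 mg/L.
% saturation = 3.50/9.39 × 100 = 37.3 %.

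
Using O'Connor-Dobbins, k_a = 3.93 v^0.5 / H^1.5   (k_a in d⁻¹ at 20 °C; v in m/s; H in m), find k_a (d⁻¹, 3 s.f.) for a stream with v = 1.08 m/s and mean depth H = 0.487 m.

k_a = 3.93 × 1.08^0.5 / 0.487^1.5 = 3.93 × 1.039 / 0.3399 = 12.02 d⁻¹.

k_a ≈ 12.0 d⁻¹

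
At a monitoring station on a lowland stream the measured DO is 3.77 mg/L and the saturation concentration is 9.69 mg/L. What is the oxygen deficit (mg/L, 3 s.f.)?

D = C_s − C = 9.69 − 3.77 = 5.92 mg/L.

D ≈ 5.92 mg/L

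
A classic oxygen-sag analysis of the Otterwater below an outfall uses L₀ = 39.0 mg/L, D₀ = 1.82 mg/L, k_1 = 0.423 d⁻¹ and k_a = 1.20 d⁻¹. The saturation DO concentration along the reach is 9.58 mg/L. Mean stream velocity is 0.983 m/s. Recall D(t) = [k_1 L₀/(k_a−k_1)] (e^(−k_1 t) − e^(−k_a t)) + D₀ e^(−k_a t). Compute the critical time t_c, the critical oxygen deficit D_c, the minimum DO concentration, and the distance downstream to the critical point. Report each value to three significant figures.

t_c = [1/(k_a−k_1)] ln[(k_a/k_1)(1 − D₀(k_a−k_1)/(k_1 L₀))]
= [1/(1.20−0.423)] ln[(1.20/0.423)(1 − 1.82×0.7770/(0.423×39.0))]
= (1/0.7770) ln[2.837 × 0.9143] = 1.287 × ln(2.594) = 1.287 × 0.9531 = 1.227 d.
D_c = (k_1/k_a) L₀ e^(−k_1 t_c) = (0.423/1.20) × 39.0 × e^(−0.423×1.227) = 0.3525 × 39.0 × 0.5952 = 8.182 mg/L.
Minimum DO = C_s − D_c = 9.58 − 8.182 = 1.398 mg/L.
x_c = v t_c = 0.983 m/s × 1.227 d × 86400 s/d = 104200 m ≈ 104 km.

t_c ≈ 1.23 d; D_c ≈ 8.18 mg/L; min DO ≈ 1.40 mg/L; x_c ≈ 104 km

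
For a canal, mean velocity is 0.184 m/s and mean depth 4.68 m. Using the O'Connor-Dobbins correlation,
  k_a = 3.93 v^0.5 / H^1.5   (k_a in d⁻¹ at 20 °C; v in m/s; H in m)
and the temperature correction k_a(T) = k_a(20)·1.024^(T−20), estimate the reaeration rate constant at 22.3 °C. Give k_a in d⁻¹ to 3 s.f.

k_a ≈ 0.176 d⁻¹

k_a(20) = 3.93 × 0.184^0.5 / 4.68^1.5 = 3.93 × 0.4290 / 10.12 = 0.1665 d⁻¹.
k_a(22.3) = 0.1665 × 1.024^(22.3−20) = 0.1665 × 1.056 = 0.1758 d⁻¹.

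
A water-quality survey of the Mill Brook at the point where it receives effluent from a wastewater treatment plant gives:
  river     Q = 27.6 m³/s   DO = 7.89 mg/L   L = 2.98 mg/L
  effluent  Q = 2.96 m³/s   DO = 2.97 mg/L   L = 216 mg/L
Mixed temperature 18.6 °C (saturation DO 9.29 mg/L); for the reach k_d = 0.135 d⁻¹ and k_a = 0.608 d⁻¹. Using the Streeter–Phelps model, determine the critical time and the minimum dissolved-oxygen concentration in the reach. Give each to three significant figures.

Mixed DO = (27.6×7.89 + 2.96×2.97)/(27.6+2.96) = 226.6/30.56 = 7.413 mg/L.
Mixed L₀ = (27.6×2.98 + 2.96×216)/(30.56) = 721.6/30.56 = 23.61 mg/L.
Initial deficit D₀ = C_s − DO₀ = 9.29 − 7.413 = 1.877 mg/L.
t_c = (1/0.4730) ln[(0.608/0.135)(1 − 1.877×0.4730/(0.135×23.61))] = 2.114 × ln(3.250) = 2.492 d.
D_c = (0.135/0.608) × 23.61 × e^(−0.135×2.492) = 0.2220 × 23.61 × 0.7144 = 3.745 mg/L.
Minimum DO = 9.29 − 3.745 = 5.545 mg/L.

t_c ≈ 2.49 d; minimum DO ≈ 5.54 mg/L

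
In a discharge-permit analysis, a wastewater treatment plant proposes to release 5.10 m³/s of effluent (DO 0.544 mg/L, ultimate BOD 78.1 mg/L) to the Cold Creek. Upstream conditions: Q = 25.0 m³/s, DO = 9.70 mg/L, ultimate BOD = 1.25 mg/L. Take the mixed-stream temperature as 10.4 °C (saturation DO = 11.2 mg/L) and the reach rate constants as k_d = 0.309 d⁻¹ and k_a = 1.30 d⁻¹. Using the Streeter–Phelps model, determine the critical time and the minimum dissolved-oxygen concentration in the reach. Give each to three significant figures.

Mixed DO = (25.0×9.70 + 5.10×0.544)/(25.0+5.10) = 245.3/30.10 = 8.149 mg/L.
Mixed L₀ = (25.0×1.25 + 5.10×78.1)/(30.10) = 429.6/30.10 = 14.27 mg/L.
Initial deficit D₀ = C_s − DO₀ = 11.2 − 8.149 = 3.051 mg/L.
t_c = (1/0.9910) ln[(1.30/0.309)(1 − 3.051×0.9910/(0.309×14.27))] = 1.009 × ln(1.322) = 0.2818 d.
D_c = (0.309/1.30) × 14.27 × e^(−0.309×0.2818) = 0.2377 × 14.27 × 0.9166 = 3.109 mg/L.
Minimum DO = 11.2 − 3.109 = 8.091 mg/L.

t_c ≈ 0.282 d; minimum DO ≈ 8.09 mg/L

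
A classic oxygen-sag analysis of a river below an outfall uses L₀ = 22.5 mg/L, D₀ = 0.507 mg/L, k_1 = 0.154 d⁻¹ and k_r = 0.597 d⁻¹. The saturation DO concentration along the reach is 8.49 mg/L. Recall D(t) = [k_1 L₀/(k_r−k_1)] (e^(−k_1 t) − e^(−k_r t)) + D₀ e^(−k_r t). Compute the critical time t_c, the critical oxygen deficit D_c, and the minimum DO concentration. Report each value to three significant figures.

t_c ≈ 2.91 d; D_c ≈ 3.71 mg/L; min DO ≈ 4.78 mg/L

At the critical point dD/dt = 0, so k_1 L₀ e^(−k_1 t) = k_r D. Substituting D(t) from the Streeter–Phelps equation and solving for t gives
t_c = ln[(k_r/k_1)(1 − D₀(k_r−k_1)/(k_1 L₀))] / (k_r−k_1).
Here k_r−k_1 = 0.4430 d⁻¹ and 1 − D₀(k_r−k_1)/(k_1 L₀) = 1 − 0.507×0.4430/(0.154×22.5) = 0.9352, so
t_c = ln(3.877 × 0.9352) / 0.4430 = 1.288 / 0.4430 = 2.907 d.
D_c = (k_1/k_r) L₀ e^(−k_1 t_c) = (0.154/0.597) × 22.5 × e^(−0.154×2.907) = 0.2580 × 22.5 × 0.6391 = 3.709 mg/L.
Minimum DO = C_s − D_c = 8.49 − 3.709 = 4.781 mg/L.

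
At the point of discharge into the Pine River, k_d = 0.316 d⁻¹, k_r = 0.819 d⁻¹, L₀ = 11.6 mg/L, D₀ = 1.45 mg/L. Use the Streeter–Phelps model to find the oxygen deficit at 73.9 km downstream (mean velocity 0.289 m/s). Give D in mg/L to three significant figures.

D ≈ 2.34 mg/L

Travel time t = x/v = 73.9 km / (0.289 m/s) = 73900 m / 0.289 m/s = 255700 s = 2.960 d.
k_d L₀/(k_r−k_d) = 0.316×11.6/(0.819−0.316) = 3.666/0.5030 = 7.287 mg/L.
e^(−k_d t) = e^(−0.316×2.960) = 0.3925; e^(−k_r t) = e^(−0.819×2.960) = 0.08857.
D = 7.287 × (0.3925 − 0.08857) + 1.45 × 0.08857 = 2.215 + 0.1284 = 2.343 mg/L.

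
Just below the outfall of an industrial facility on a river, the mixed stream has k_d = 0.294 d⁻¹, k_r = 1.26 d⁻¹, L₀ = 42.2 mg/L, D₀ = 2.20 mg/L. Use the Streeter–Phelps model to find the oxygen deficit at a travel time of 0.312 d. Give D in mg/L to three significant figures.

D ≈ 4.53 mg/L

k_d L₀/(k_r−k_d) = 0.294×42.2/(1.26−0.294) = 12.41/0.9660 = 12.84 mg/L.
e^(−k_d t) = e^(−0.294×0.3120) = 0.9124; e^(−k_r t) = e^(−1.26×0.3120) = 0.6749.
D = 12.84 × (0.9124 − 0.6749) + 2.20 × 0.6749 = 3.049 + 1.485 = 4.534 mg/L.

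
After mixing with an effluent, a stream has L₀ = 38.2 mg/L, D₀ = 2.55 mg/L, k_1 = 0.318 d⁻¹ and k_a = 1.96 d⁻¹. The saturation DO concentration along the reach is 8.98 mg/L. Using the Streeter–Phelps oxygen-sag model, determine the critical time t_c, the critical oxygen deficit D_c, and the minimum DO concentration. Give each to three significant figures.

At the critical point dD/dt = 0, so k_1 L₀ e^(−k_1 t) = k_a D. Substituting D(t) from the Streeter–Phelps equation and solving for t gives
t_c = ln[(k_a/k_1)(1 − D₀(k_a−k_1)/(k_1 L₀))] / (k_a−k_1).
Here k_a−k_1 = 1.642 d⁻¹ and 1 − D₀(k_a−k_1)/(k_1 L₀) = 1 − 2.55×1.642/(0.318×38.2) = 0.6553, so
t_c = ln(6.164 × 0.6553) / 1.642 = 1.396 / 1.642 = 0.8502 d.
L(t_c) = L₀ e^(−k_1 t_c) = 38.2 × 0.7631 = 29.15 mg/L, and at the critical point k_a D_c = k_1 L, so D_c = (0.318/1.96) × 29.15 = 4.730 mg/L.
Minimum DO = C_s − D_c = 8.98 − 4.730 = 4.250 mg/L.

t_c ≈ 0.850 d; D_c ≈ 4.73 mg/L; min DO ≈ 4.25 mg/L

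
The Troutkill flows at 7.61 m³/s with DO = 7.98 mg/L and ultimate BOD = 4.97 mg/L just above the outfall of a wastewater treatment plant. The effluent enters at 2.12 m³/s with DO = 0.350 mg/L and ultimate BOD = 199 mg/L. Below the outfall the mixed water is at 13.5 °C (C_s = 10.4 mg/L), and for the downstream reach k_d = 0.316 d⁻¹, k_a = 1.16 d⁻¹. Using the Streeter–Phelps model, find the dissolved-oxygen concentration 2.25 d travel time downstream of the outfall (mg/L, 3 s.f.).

DO ≈ 2.71 mg/L

Mixed DO = (7.61×7.98 + 2.12×0.350)/(7.61+2.12) = 61.47/9.730 = 6.318 mg/L.
Mixed L₀ = (7.61×4.97 + 2.12×199)/(9.730) = 459.7/9.730 = 47.25 mg/L.
Initial deficit D₀ = C_s − DO₀ = 10.4 − 6.318 = 4.082 mg/L.
D(2.25) = [0.316×47.25/(1.16−0.316)](e^(−0.316×2.25) − e^(−1.16×2.25)) + 4.082 e^(−1.16×2.25)
= 17.69 × (0.4912 − 0.07353) + 4.082 × 0.07353 = 7.688 mg/L.
DO = 10.4 − 7.688 = 2.712 mg/L.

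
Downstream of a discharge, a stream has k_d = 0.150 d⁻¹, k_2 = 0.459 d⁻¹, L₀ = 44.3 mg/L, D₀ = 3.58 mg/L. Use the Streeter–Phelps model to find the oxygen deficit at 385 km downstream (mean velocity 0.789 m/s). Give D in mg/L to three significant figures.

D ≈ 7.88 mg/L

Travel time t = x/v = 385 km / (0.789 m/s) = 385000 m / 0.789 m/s = 488000 s = 5.648 d.
k_d L₀/(k_2−k_d) = 0.150×44.3/(0.459−0.150) = 6.645/0.3090 = 21.50 mg/L.
e^(−k_d t) = e^(−0.150×5.648) = 0.4286; e^(−k_2 t) = e^(−0.459×5.648) = 0.07485.
D = 21.50 × (0.4286 − 0.07485) + 3.58 × 0.07485 = 7.608 + 0.2680 = 7.876 mg/L.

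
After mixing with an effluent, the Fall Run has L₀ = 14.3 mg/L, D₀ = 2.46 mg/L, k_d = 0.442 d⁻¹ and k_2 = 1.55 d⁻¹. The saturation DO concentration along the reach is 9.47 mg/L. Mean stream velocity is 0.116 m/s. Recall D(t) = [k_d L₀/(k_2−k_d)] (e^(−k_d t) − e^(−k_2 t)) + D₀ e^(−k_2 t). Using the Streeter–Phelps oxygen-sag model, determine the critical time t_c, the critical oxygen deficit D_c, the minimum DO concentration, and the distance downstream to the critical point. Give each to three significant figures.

At the critical point dD/dt = 0, so k_d L₀ e^(−k_d t) = k_2 D. Substituting D(t) from the Streeter–Phelps equation and solving for t gives
t_c = ln[(k_2/k_d)(1 − D₀(k_2−k_d)/(k_d L₀))] / (k_2−k_d).
Here k_2−k_d = 1.108 d⁻¹ and 1 − D₀(k_2−k_d)/(k_d L₀) = 1 − 2.46×1.108/(0.442×14.3) = 0.5688, so
t_c = ln(3.507 × 0.5688) / 1.108 = 0.6904 / 1.108 = 0.6231 d.
D_c = (k_d/k_2) L₀ e^(−k_d t_c) = (0.442/1.55) × 14.3 × e^(−0.442×0.6231) = 0.2852 × 14.3 × 0.7593 = 3.096 mg/L.
Minimum DO = C_s − D_c = 9.47 − 3.096 = 6.374 mg/L.
x_c = v t_c = 0.116 m/s × 0.6231 d × 86400 s/d = 6245 m ≈ 6.25 km.

t_c ≈ 0.623 d; D_c ≈ 3.10 mg/L; min DO ≈ 6.37 mg/L; x_c ≈ 6.25 km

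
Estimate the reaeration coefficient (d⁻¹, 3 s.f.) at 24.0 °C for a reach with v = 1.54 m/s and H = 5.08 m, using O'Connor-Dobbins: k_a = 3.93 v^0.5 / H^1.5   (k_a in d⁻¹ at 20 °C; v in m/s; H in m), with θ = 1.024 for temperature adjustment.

k_a(20) = 3.93 × 1.54^0.5 / 5.08^1.5 = 3.93 × 1.241 / 11.45 = 0.4259 d⁻¹.
k_a(24.0) = 0.4259 × 1.024^(24.0−20) = 0.4259 × 1.100 = 0.4683 d⁻¹.

k_a ≈ 0.468 d⁻¹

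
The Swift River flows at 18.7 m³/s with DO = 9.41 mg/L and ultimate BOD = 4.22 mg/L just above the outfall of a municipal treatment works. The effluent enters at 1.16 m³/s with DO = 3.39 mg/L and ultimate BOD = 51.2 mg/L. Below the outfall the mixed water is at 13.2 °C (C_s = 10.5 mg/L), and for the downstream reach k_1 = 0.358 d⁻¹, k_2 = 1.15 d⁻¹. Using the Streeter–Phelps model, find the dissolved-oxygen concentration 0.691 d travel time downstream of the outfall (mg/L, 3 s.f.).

DO ≈ 8.81 mg/L

Mixed DO = (18.7×9.41 + 1.16×3.39)/(18.7+1.16) = 179.9/19.86 = 9.058 mg/L.
Mixed L₀ = (18.7×4.22 + 1.16×51.2)/(19.86) = 138.3/19.86 = 6.964 mg/L.
Initial deficit D₀ = C_s − DO₀ = 10.5 − 9.058 = 1.442 mg/L.
D(0.691) = [0.358×6.964/(1.15−0.358)](e^(−0.358×0.691) − e^(−1.15×0.691)) + 1.442 e^(−1.15×0.691)
= 3.148 × (0.7808 − 0.4517) + 1.442 × 0.4517 = 1.687 mg/L.
DO = 10.5 − 1.687 = 8.813 mg/L.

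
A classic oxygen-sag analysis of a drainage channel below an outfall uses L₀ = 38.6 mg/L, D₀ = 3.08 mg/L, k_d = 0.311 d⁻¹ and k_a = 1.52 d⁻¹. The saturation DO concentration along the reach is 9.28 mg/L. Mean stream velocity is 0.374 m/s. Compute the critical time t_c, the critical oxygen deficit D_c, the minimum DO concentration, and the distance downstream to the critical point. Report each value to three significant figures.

With k_a/k_d = 4.887 and 1 − D₀(k_a−k_d)/(k_d L₀) = 0.6898,
t_c = ln(4.887 × 0.6898) / (1.52 − 0.311) = ln(3.371) / 1.209 = 1.215/1.209 = 1.005 d.
D_c = (k_d/k_a) L₀ e^(−k_d t_c) = (0.311/1.52) × 38.6 × e^(−0.311×1.005) = 0.2046 × 38.6 × 0.7315 = 5.777 mg/L.
Minimum DO = C_s − D_c = 9.28 − 5.777 = 3.503 mg/L.
x_c = v t_c = 0.374 m/s × 1.005 d × 86400 s/d = 32480 m ≈ 32.5 km.

t_c ≈ 1.01 d; D_c ≈ 5.78 mg/L; min DO ≈ 3.50 mg/L; x_c ≈ 32.5 km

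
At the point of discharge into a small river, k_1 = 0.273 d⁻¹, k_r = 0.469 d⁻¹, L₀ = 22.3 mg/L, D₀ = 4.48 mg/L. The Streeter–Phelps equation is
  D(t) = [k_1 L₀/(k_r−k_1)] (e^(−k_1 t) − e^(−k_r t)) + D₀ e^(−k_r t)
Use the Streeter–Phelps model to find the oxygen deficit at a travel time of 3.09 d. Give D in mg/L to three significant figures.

k_1 L₀/(k_r−k_1) = 0.273×22.3/(0.469−0.273) = 6.088/0.1960 = 31.06 mg/L.
e^(−k_1 t) = e^(−0.273×3.090) = 0.4302; e^(−k_r t) = e^(−0.469×3.090) = 0.2348.
D = 31.06 × (0.4302 − 0.2348) + 4.48 × 0.2348 = 6.070 + 1.052 = 7.121 mg/L.

D ≈ 7.12 mg/L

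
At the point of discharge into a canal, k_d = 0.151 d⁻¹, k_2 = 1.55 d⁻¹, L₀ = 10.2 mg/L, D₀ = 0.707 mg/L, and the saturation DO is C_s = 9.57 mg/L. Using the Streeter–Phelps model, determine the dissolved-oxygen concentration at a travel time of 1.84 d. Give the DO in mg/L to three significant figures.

DO ≈ 8.76 mg/L

k_d L₀/(k_2−k_d) = 0.151×10.2/(1.55−0.151) = 1.540/1.399 = 1.101 mg/L.
e^(−k_d t) = e^(−0.151×1.840) = 0.7574; e^(−k_2 t) = e^(−1.55×1.840) = 0.05773.
D = 1.101 × (0.7574 − 0.05773) + 0.707 × 0.05773 = 0.7703 + 0.04081 = 0.8111 mg/L.
DO = C_s − D = 9.57 − 0.8111 = 8.759 mg/L.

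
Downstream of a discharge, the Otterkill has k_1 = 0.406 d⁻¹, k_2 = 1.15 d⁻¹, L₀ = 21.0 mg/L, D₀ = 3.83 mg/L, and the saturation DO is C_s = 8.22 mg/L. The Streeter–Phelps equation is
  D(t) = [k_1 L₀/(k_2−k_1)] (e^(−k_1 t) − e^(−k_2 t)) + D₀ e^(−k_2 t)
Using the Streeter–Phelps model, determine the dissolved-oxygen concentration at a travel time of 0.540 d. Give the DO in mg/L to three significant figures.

k_1 L₀/(k_2−k_1) = 0.406×21.0/(1.15−0.406) = 8.526/0.7440 = 11.46 mg/L.
e^(−k_1 t) = e^(−0.406×0.5400) = 0.8031; e^(−k_2 t) = e^(−1.15×0.5400) = 0.5374.
D = 11.46 × (0.8031 − 0.5374) + 3.83 × 0.5374 = 3.045 + 2.058 = 5.103 mg/L.
DO = C_s − D = 8.22 − 5.103 = 3.117 mg/L.

DO ≈ 3.12 mg/L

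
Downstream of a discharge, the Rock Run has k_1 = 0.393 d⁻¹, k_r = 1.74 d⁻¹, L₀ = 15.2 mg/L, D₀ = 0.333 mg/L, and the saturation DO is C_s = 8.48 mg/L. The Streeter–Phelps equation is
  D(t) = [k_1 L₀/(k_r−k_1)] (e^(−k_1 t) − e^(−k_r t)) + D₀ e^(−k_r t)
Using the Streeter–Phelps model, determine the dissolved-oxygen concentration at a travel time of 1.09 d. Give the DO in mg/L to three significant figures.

DO ≈ 6.21 mg/L

k_1 L₀/(k_r−k_1) = 0.393×15.2/(1.74−0.393) = 5.974/1.347 = 4.435 mg/L.
e^(−k_1 t) = e^(−0.393×1.090) = 0.6516; e^(−k_r t) = e^(−1.74×1.090) = 0.1501.
D = 4.435 × (0.6516 − 0.1501) + 0.333 × 0.1501 = 2.224 + 0.04998 = 2.274 mg/L.
DO = C_s − D = 8.48 − 2.274 = 6.206 mg/L.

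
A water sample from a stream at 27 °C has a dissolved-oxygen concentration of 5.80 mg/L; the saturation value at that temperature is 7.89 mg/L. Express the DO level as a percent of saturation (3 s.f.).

73.5 % saturation

% saturation = C/C_s × 100 = 5.80/7.89 × 100 = 73.5 %.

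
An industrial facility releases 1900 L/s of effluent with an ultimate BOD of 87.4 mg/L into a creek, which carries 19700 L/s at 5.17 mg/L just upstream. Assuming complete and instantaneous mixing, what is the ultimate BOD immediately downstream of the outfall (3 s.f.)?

12.4 mg/L

Flow-weighted mixing: C = (Q_r C_r + Q_w C_w)/(Q_r + Q_w)
= (19700×5.17 + 1900×87.4)/(19700 + 1900) = 267900/21600 = 12.40 mg/L.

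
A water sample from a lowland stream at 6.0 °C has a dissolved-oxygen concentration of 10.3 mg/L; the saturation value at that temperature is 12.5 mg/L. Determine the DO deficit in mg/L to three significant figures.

D = C_s − C = 12.5 − 10.3 = 2.20 mg/L.

D ≈ 2.20 mg/L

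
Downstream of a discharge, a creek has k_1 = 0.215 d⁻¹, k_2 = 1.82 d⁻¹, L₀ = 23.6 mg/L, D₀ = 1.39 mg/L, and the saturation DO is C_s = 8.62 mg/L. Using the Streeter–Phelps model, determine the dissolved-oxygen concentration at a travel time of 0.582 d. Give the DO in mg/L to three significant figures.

k_1 L₀/(k_2−k_1) = 0.215×23.6/(1.82−0.215) = 5.074/1.605 = 3.161 mg/L.
e^(−k_1 t) = e^(−0.215×0.5820) = 0.8824; e^(−k_2 t) = e^(−1.82×0.5820) = 0.3467.
D = 3.161 × (0.8824 − 0.3467) + 1.39 × 0.3467 = 1.693 + 0.4819 = 2.175 mg/L.
DO = C_s − D = 8.62 − 2.175 = 6.445 mg/L.

DO ≈ 6.44 mg/L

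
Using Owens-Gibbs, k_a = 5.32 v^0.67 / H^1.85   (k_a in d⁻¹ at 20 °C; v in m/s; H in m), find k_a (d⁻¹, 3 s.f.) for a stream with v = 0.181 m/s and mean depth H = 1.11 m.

k_a ≈ 1.40 d⁻¹

k_a = 5.32 × 0.181^0.67 / 1.11^1.85 = 5.32 × 0.3182 / 1.213 = 1.395 d⁻¹.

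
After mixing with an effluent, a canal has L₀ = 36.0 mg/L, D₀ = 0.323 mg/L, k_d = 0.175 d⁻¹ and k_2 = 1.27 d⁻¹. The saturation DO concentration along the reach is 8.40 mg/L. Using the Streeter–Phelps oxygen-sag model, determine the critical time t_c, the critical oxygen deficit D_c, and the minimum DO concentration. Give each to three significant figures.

t_c ≈ 1.76 d; D_c ≈ 3.65 mg/L; min DO ≈ 4.75 mg/L

With k_2/k_d = 7.257 and 1 − D₀(k_2−k_d)/(k_d L₀) = 0.9439,
t_c = ln(7.257 × 0.9439) / (1.27 − 0.175) = ln(6.850) / 1.095 = 1.924/1.095 = 1.757 d.
D_c = (k_d/k_2) L₀ e^(−k_d t_c) = (0.175/1.27) × 36.0 × e^(−0.175×1.757) = 0.1378 × 36.0 × 0.7353 = 3.647 mg/L.
Minimum DO = C_s − D_c = 8.40 − 3.647 = 4.753 mg/L.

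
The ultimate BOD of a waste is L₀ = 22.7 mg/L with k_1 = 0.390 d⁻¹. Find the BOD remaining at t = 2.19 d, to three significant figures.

L_t = L₀ e^(−k_1 t) = 22.7 × e^(−0.390×2.19) = 22.7 × 0.4257 = 9.663 mg/L.

L ≈ 9.66 mg/L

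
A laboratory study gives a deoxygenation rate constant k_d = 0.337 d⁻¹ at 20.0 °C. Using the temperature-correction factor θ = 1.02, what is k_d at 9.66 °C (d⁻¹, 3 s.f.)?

k_d(T₂) = k_d(T₁) · θ^(T₂−T₁) = 0.337 × 1.02^(9.66−20.0)
= 0.337 × 1.02^-10.3 = 0.337 × 0.8148 = 0.2746 d⁻¹.

k_d ≈ 0.275 d⁻¹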